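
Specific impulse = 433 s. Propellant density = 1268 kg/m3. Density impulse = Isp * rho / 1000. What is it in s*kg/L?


rho*Isp = 433 * 1268 / 1000 = 549 s*kg/L

549 s*kg/L


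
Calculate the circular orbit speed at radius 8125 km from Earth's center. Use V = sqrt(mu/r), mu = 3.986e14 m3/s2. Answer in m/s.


V = sqrt(3.986e14 / 8125000) = 7004 m/s

7004 m/s


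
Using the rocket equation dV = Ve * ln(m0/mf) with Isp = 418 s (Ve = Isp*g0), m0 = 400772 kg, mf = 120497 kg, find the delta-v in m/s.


Ve = 418 * 9.81 = 4100.58 m/s
dV = 4100.58 * ln(400772/120497) = 4928 m/s

4928 m/s


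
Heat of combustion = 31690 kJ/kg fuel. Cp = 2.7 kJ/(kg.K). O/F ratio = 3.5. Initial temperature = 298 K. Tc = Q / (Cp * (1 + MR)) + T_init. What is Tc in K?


Tc = 31690 / (2.7 * (1 + 3.5)) + 298 = 2906 K

2906 K


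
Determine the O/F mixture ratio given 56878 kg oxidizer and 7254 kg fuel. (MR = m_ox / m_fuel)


MR = 56878 / 7254 = 7.84

7.84


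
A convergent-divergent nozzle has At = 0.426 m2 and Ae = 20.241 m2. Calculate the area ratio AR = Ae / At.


AR = 20.241 / 0.426 = 47.5

47.5


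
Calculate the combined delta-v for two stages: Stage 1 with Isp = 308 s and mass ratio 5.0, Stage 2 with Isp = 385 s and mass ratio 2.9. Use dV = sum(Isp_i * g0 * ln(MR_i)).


dV1 = 308 * 9.81 * ln(5.0) = 4862.9 m/s
dV2 = 385 * 9.81 * ln(2.9) = 4021.3 m/s
Total dV = 4862.9 + 4021.3 = 8884.2 m/s ~ 8884 m/s

8884 m/s


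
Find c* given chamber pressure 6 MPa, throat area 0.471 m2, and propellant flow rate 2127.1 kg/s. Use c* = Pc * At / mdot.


c* = 6e6 * 0.471 / 2127.1 = 1329 m/s

1329 m/s


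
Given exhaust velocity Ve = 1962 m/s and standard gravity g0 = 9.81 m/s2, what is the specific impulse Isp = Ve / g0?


Isp = Ve / g0 = 1962 / 9.81 = 200.0 s

200.0 s


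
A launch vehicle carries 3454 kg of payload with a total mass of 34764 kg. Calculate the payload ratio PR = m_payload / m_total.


PR = 3454 / 34764 = 0.0994

0.0994


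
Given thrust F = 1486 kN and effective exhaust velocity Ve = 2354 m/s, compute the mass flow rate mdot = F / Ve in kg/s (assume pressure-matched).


mdot = F / Ve = 1486000 / 2354 = 631.3 kg/s

631.3 kg/s


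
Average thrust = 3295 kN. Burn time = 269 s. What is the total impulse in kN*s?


It = 3295 * 269 = 886355 kN*s

886355 kN*s


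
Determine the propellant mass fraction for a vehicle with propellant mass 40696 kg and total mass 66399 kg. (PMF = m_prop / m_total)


PMF = 40696 / 66399 = 0.613

0.613


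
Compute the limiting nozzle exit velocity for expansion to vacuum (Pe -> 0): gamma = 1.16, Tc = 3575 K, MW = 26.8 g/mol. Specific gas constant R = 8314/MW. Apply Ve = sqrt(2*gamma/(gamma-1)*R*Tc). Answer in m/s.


R = 8314 / 26.8 = 310.22 J/(kg.K)
Ve = sqrt(2 * 1.16 / (1.16 - 1) * 310.22 * 3575) = 4010 m/s

4010 m/s


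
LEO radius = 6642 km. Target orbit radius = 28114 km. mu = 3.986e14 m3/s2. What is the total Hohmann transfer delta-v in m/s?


V1 = sqrt(mu/r1) = 7746.74 m/s
dV1 = V1*(sqrt(2*r2/(r1+r2)) - 1) = 2106.53 m/s
V2 = sqrt(mu/r2) = 3765.37 m/s
dV2 = V2*(1 - sqrt(2*r1/(r1+r2))) = 1437.51 m/s
Total dV = 3544 m/s

3544 m/s


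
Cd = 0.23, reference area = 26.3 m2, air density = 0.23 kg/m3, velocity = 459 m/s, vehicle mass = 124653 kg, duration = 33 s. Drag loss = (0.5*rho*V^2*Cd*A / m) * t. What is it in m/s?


D = 0.5 * 0.23 * 459^2 * 0.23 * 26.3 = 146557.08 N
a = 146557.08 / 124653 = 1.1757 m/s2
dV = 1.1757 * 33 = 38.8 m/s

38.8 m/s


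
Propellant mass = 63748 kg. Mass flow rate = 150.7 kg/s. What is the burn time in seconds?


tb = 63748 / 150.7 = 423.0 s

423.0 s


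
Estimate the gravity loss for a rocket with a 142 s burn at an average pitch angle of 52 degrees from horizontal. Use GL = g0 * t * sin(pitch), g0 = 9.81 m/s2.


GL = 9.81 * 142 * sin(52 deg) = 1098 m/s

1098 m/s


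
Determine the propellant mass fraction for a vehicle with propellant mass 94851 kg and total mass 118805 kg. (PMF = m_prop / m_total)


PMF = 94851 / 118805 = 0.798

0.798


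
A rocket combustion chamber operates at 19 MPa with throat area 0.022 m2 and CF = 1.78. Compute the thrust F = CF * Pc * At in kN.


F = 1.78 * 19e6 * 0.022 = 744040.0 N = 744.0 kN

744.0 kN


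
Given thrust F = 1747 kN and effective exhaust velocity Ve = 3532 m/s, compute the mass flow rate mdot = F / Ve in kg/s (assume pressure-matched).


mdot = F / Ve = 1747000 / 3532 = 494.6 kg/s

494.6 kg/s


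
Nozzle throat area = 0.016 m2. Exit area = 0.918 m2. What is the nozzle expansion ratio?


AR = 0.918 / 0.016 = 57.4

57.4


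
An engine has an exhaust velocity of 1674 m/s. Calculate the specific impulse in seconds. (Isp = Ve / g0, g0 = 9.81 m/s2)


Isp = Ve / g0 = 1674 / 9.81 = 170.6 s

170.6 s


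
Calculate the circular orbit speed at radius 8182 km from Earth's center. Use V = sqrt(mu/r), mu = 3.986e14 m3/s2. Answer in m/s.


V = sqrt(3.986e14 / 8182000) = 6980 m/s

6980 m/s


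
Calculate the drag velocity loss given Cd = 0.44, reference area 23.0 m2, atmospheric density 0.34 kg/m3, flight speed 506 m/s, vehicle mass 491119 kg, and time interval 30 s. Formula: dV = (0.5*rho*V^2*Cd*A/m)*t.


D = 0.5 * 0.34 * 506^2 * 0.44 * 23.0 = 440484.33 N
a = 440484.33 / 491119 = 0.8969 m/s2
dV = 0.8969 * 30 = 26.9 m/s

26.9 m/s


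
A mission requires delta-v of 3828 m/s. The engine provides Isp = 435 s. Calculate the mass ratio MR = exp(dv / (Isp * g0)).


Ve = 435 * 9.81 = 4267.35 m/s
MR = exp(3828 / 4267.35) = 2.452

2.452


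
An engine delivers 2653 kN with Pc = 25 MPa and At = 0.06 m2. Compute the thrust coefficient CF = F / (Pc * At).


CF = 2653000 / (25e6 * 0.06) = 1.77

1.77


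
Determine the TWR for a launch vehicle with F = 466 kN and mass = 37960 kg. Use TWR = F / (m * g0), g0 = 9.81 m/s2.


TWR = 466000 / (37960 * 9.81) = 1.25

1.25


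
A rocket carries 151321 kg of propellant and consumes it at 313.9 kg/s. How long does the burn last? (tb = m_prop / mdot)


tb = 151321 / 313.9 = 482.1 s

482.1 s


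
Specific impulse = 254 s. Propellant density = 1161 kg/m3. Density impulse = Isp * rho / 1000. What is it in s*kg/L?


rho*Isp = 254 * 1161 / 1000 = 295 s*kg/L

295 s*kg/L


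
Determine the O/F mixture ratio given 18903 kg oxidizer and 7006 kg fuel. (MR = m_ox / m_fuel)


MR = 18903 / 7006 = 2.7

2.7


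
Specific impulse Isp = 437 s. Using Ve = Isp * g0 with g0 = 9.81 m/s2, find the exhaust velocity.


Ve = Isp * g0 = 437 * 9.81 = 4287.0 m/s

4287.0 m/s


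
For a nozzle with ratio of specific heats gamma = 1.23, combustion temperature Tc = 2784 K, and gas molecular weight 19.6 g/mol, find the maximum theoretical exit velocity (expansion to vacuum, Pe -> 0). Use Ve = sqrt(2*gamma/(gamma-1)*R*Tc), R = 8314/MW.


R = 8314 / 19.6 = 424.18 J/(kg.K)
Ve = sqrt(2 * 1.23 / (1.23 - 1) * 424.18 * 2784) = 3554 m/s

3554 m/s


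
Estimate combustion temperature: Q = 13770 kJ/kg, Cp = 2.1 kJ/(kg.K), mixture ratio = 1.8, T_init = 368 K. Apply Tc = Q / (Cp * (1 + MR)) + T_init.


Tc = 13770 / (2.1 * (1 + 1.8)) + 368 = 2710 K

2710 K


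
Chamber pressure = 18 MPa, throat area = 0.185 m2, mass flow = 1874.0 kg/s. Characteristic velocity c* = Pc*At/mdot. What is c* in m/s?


c* = 18e6 * 0.185 / 1874.0 = 1777 m/s

1777 m/s


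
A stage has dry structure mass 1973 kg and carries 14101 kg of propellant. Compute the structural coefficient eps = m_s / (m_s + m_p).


eps = 1973 / (1973 + 14101) = 0.1227

0.1227


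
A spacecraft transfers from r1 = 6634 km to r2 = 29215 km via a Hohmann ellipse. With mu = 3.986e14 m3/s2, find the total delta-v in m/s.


V1 = sqrt(mu/r1) = 7751.41 m/s
dV1 = V1*(sqrt(2*r2/(r1+r2)) - 1) = 2144.6 m/s
V2 = sqrt(mu/r2) = 3693.73 m/s
dV2 = V2*(1 - sqrt(2*r1/(r1+r2))) = 1446.6 m/s
Total dV = 3591 m/s

3591 m/s


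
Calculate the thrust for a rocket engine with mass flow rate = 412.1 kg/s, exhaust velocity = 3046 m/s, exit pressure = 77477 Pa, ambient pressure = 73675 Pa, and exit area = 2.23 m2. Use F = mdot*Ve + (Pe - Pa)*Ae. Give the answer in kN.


F = 412.1 * 3046 + (77477 - 73675) * 2.23 = 1.2637e+06 N = 1263.7 kN

1263.7 kN


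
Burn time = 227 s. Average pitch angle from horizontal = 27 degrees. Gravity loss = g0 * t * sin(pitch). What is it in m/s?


GL = 9.81 * 227 * sin(27 deg) = 1011 m/s

1011 m/s


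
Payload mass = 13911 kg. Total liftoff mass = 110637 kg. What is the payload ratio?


PR = 13911 / 110637 = 0.1257

0.1257


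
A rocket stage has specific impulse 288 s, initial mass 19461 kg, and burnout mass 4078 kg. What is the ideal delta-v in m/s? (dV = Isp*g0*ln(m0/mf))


Ve = 288 * 9.81 = 2825.28 m/s
dV = 2825.28 * ln(19461/4078) = 4415 m/s

4415 m/s


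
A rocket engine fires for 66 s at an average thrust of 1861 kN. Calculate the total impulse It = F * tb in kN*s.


It = 1861 * 66 = 122826 kN*s

122826 kN*s


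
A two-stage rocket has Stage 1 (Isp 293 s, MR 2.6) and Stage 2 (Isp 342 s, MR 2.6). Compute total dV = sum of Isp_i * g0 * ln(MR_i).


dV1 = 293 * 9.81 * ln(2.6) = 2746.5 m/s
dV2 = 342 * 9.81 * ln(2.6) = 3205.8 m/s
Total dV = 2746.5 + 3205.8 = 5952.3 m/s ~ 5952 m/s

5952 m/s


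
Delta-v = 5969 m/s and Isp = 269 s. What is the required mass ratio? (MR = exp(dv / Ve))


Ve = 269 * 9.81 = 2638.89 m/s
MR = exp(5969 / 2638.89) = 9.602

9.602


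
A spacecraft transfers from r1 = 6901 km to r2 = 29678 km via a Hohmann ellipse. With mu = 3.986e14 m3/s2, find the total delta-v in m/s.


V1 = sqrt(mu/r1) = 7599.98 m/s
dV1 = V1*(sqrt(2*r2/(r1+r2)) - 1) = 2081.21 m/s
V2 = sqrt(mu/r2) = 3664.81 m/s
dV2 = V2*(1 - sqrt(2*r1/(r1+r2))) = 1413.65 m/s
Total dV = 3495 m/s

3495 m/s


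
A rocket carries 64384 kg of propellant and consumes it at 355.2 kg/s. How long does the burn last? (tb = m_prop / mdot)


tb = 64384 / 355.2 = 181.3 s

181.3 s


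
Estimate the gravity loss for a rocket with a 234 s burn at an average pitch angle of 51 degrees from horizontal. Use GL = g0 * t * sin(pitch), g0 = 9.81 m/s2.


GL = 9.81 * 234 * sin(51 deg) = 1784 m/s

1784 m/s


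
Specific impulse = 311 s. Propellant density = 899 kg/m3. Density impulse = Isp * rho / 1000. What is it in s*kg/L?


rho*Isp = 311 * 899 / 1000 = 280 s*kg/L

280 s*kg/L


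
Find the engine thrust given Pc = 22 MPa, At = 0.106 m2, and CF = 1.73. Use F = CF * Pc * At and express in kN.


F = 1.73 * 22e6 * 0.106 = 4.0344e+06 N = 4034.4 kN

4034.4 kN


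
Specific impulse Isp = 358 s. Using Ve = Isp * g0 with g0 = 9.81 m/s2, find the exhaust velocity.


Ve = Isp * g0 = 358 * 9.81 = 3512.0 m/s

3512.0 m/s


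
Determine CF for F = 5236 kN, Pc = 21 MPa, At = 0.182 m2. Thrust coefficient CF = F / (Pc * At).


CF = 5236000 / (21e6 * 0.182) = 1.37

1.37


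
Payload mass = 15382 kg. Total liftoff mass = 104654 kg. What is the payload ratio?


PR = 15382 / 104654 = 0.147

0.147


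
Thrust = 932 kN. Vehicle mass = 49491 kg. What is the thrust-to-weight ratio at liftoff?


TWR = 932000 / (49491 * 9.81) = 1.92

1.92


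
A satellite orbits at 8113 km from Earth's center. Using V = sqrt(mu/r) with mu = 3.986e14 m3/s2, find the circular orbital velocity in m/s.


V = sqrt(3.986e14 / 8113000) = 7009 m/s

7009 m/s


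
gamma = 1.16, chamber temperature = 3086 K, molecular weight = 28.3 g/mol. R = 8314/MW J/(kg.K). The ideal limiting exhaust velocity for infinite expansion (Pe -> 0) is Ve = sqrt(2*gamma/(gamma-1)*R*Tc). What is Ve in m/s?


R = 8314 / 28.3 = 293.78 J/(kg.K)
Ve = sqrt(2 * 1.16 / (1.16 - 1) * 293.78 * 3086) = 3626 m/s

3626 m/s


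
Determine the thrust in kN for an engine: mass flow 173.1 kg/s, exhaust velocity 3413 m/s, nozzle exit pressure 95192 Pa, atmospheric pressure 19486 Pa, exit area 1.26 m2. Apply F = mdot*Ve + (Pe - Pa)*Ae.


F = 173.1 * 3413 + (95192 - 19486) * 1.26 = 686180.0 N = 686.2 kN

686.2 kN


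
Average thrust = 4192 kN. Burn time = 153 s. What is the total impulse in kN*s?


It = 4192 * 153 = 641376 kN*s

641376 kN*s


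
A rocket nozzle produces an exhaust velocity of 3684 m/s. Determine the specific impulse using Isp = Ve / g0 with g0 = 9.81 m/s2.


Isp = Ve / g0 = 3684 / 9.81 = 375.5 s

375.5 s


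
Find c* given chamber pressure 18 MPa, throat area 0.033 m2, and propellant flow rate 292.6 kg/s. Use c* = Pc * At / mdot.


c* = 18e6 * 0.033 / 292.6 = 2030 m/s

2030 m/s


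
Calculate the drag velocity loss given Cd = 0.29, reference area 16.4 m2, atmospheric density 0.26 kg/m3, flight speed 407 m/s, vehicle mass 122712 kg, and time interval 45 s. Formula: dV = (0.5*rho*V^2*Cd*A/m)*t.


D = 0.5 * 0.26 * 407^2 * 0.29 * 16.4 = 102417.46 N
a = 102417.46 / 122712 = 0.8346 m/s2
dV = 0.8346 * 45 = 37.6 m/s

37.6 m/s


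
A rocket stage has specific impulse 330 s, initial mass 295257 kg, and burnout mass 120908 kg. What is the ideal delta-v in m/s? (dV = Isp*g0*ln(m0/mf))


Ve = 330 * 9.81 = 3237.3 m/s
dV = 3237.3 * ln(295257/120908) = 2890 m/s

2890 m/s


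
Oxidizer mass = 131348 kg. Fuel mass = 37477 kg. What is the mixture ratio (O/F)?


MR = 131348 / 37477 = 3.5

3.5


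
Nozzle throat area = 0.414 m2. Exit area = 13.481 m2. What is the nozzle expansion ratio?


AR = 13.481 / 0.414 = 32.6

32.6


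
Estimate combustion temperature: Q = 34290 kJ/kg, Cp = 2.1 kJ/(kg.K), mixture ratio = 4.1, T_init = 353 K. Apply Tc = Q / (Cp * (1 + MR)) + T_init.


Tc = 34290 / (2.1 * (1 + 4.1)) + 353 = 3555 K

3555 K


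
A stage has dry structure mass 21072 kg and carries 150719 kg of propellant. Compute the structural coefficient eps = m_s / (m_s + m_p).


eps = 21072 / (21072 + 150719) = 0.1227

0.1227


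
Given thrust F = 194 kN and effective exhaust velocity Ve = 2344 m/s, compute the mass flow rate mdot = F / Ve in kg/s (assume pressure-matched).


mdot = F / Ve = 194000 / 2344 = 82.8 kg/s

82.8 kg/s


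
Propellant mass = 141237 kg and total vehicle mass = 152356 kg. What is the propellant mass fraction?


PMF = 141237 / 152356 = 0.927

0.927


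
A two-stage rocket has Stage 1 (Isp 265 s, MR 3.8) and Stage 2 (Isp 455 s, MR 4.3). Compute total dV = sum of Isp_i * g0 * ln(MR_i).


dV1 = 265 * 9.81 * ln(3.8) = 3470.5 m/s
dV2 = 455 * 9.81 * ln(4.3) = 6510.6 m/s
Total dV = 3470.5 + 6510.6 = 9981.1 m/s ~ 9981 m/s

9981 m/s


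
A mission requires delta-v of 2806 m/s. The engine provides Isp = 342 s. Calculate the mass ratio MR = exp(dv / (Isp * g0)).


Ve = 342 * 9.81 = 3355.02 m/s
MR = exp(2806 / 3355.02) = 2.308

2.308


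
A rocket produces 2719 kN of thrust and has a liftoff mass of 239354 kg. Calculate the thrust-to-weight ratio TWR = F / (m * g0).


TWR = 2719000 / (239354 * 9.81) = 1.16

1.16


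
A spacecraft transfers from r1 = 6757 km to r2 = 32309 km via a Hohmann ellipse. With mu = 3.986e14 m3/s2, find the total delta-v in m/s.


V1 = sqrt(mu/r1) = 7680.54 m/s
dV1 = V1*(sqrt(2*r2/(r1+r2)) - 1) = 2197.46 m/s
V2 = sqrt(mu/r2) = 3512.42 m/s
dV2 = V2*(1 - sqrt(2*r1/(r1+r2))) = 1446.57 m/s
Total dV = 3644 m/s

3644 m/s


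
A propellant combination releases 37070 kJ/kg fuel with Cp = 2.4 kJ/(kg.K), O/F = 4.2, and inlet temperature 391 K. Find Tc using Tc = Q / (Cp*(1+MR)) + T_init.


Tc = 37070 / (2.4 * (1 + 4.2)) + 391 = 3361 K

3361 K


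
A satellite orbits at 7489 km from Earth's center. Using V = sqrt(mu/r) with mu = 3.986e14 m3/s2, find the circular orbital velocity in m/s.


V = sqrt(3.986e14 / 7489000) = 7296 m/s

7296 m/s


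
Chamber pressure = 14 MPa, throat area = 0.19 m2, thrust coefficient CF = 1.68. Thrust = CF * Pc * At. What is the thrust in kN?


F = 1.68 * 14e6 * 0.19 = 4.4688e+06 N = 4468.8 kN

4468.8 kN


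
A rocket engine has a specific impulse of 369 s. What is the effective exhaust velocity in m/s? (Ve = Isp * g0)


Ve = Isp * g0 = 369 * 9.81 = 3619.9 m/s

3619.9 m/s


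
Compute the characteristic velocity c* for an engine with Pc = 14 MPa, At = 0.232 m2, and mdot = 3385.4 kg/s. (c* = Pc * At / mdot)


c* = 14e6 * 0.232 / 3385.4 = 959 m/s

959 m/s


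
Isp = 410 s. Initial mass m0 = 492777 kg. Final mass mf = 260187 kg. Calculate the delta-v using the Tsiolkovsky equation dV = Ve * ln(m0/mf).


Ve = 410 * 9.81 = 4022.1 m/s
dV = 4022.1 * ln(492777/260187) = 2569 m/s

2569 m/s


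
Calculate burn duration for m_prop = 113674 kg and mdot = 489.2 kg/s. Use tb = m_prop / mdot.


tb = 113674 / 489.2 = 232.4 s

232.4 s


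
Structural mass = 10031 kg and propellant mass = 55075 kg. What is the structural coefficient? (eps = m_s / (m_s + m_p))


eps = 10031 / (10031 + 55075) = 0.1541

0.1541


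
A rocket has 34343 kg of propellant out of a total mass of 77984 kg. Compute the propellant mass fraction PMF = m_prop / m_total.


PMF = 34343 / 77984 = 0.44

0.44


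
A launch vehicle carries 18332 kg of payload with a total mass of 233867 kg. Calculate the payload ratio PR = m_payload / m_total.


PR = 18332 / 233867 = 0.0784

0.0784


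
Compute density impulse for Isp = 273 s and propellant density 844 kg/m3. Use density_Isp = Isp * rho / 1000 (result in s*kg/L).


rho*Isp = 273 * 844 / 1000 = 230 s*kg/L

230 s*kg/L


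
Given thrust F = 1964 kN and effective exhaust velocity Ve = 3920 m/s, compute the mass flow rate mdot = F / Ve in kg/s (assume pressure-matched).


mdot = F / Ve = 1964000 / 3920 = 501.0 kg/s

501.0 kg/s


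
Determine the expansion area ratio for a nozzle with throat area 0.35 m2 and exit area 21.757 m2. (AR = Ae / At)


AR = 21.757 / 0.35 = 62.2

62.2


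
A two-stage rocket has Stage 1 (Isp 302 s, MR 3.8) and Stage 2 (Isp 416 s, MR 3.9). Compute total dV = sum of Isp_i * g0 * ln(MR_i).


dV1 = 302 * 9.81 * ln(3.8) = 3955.1 m/s
dV2 = 416 * 9.81 * ln(3.9) = 5554.1 m/s
Total dV = 3955.1 + 5554.1 = 9509.2 m/s ~ 9509 m/s

9509 m/s


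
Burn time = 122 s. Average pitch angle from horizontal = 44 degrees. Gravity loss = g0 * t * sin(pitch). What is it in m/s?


GL = 9.81 * 122 * sin(44 deg) = 831 m/s

831 m/s


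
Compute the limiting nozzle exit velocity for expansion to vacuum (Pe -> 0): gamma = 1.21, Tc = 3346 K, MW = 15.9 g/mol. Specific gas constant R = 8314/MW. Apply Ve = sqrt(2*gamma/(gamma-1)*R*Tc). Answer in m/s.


R = 8314 / 15.9 = 522.89 J/(kg.K)
Ve = sqrt(2 * 1.21 / (1.21 - 1) * 522.89 * 3346) = 4490 m/s

4490 m/s


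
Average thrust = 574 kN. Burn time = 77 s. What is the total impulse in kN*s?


It = 574 * 77 = 44198 kN*s

44198 kN*s


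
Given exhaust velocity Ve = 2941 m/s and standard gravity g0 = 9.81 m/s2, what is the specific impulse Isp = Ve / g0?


Isp = Ve / g0 = 2941 / 9.81 = 299.8 s

299.8 s


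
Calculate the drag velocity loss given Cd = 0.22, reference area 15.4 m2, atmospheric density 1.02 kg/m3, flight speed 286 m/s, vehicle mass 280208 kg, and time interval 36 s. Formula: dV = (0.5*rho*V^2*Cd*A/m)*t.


D = 0.5 * 1.02 * 286^2 * 0.22 * 15.4 = 141333.67 N
a = 141333.67 / 280208 = 0.5044 m/s2
dV = 0.5044 * 36 = 18.2 m/s

18.2 m/s


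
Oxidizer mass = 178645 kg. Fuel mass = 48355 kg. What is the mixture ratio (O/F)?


MR = 178645 / 48355 = 3.69

3.69


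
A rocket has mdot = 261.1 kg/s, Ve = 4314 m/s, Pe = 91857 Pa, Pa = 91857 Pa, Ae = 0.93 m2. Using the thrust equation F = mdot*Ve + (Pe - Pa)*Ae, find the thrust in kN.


F = 261.1 * 4314 + (91857 - 91857) * 0.93 = 1.1264e+06 N = 1126.4 kN

1126.4 kN


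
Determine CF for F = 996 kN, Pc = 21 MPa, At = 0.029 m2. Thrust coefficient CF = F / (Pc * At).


CF = 996000 / (21e6 * 0.029) = 1.64

1.64


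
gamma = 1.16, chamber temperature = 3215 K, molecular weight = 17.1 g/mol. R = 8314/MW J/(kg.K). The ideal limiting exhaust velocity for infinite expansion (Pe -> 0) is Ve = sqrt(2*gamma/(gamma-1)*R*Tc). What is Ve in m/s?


R = 8314 / 17.1 = 486.2 J/(kg.K)
Ve = sqrt(2 * 1.16 / (1.16 - 1) * 486.2 * 3215) = 4761 m/s

4761 m/s


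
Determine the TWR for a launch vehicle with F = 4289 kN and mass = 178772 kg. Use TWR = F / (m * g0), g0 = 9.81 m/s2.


TWR = 4289000 / (178772 * 9.81) = 2.45

2.45


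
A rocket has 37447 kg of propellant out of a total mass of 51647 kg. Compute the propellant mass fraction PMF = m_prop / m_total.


PMF = 37447 / 51647 = 0.725

0.725


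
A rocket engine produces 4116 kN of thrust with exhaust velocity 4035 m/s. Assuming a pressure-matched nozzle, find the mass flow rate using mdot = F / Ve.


mdot = F / Ve = 4116000 / 4035 = 1020.1 kg/s

1020.1 kg/s


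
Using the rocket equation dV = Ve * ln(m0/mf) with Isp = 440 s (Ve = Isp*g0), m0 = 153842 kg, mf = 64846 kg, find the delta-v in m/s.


Ve = 440 * 9.81 = 4316.4 m/s
dV = 4316.4 * ln(153842/64846) = 3729 m/s

3729 m/s


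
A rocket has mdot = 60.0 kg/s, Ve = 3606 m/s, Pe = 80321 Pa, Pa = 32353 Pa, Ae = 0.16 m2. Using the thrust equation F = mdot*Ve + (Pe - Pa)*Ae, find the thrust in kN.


F = 60.0 * 3606 + (80321 - 32353) * 0.16 = 224035.0 N = 224.0 kN

224.0 kN


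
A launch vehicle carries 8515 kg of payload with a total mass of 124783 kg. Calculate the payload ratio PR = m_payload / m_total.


PR = 8515 / 124783 = 0.0682

0.0682


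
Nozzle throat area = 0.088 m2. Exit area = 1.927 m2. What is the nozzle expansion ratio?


AR = 1.927 / 0.088 = 21.9

21.9


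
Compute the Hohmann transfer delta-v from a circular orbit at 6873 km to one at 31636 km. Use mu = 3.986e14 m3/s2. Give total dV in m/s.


V1 = sqrt(mu/r1) = 7615.45 m/s
dV1 = V1*(sqrt(2*r2/(r1+r2)) - 1) = 2146.13 m/s
V2 = sqrt(mu/r2) = 3549.59 m/s
dV2 = V2*(1 - sqrt(2*r1/(r1+r2))) = 1428.86 m/s
Total dV = 3575 m/s

3575 m/s


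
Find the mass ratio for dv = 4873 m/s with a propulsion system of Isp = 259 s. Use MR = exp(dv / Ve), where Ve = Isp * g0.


Ve = 259 * 9.81 = 2540.79 m/s
MR = exp(4873 / 2540.79) = 6.807

6.807


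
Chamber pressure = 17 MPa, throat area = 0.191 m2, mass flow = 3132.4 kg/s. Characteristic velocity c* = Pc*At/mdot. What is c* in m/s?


c* = 17e6 * 0.191 / 3132.4 = 1037 m/s

1037 m/s


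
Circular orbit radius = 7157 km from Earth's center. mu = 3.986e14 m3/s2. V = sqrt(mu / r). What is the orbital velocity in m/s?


V = sqrt(3.986e14 / 7157000) = 7463 m/s

7463 m/s


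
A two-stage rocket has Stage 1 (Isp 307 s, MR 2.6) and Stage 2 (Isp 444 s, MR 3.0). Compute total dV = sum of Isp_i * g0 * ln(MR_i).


dV1 = 307 * 9.81 * ln(2.6) = 2877.7 m/s
dV2 = 444 * 9.81 * ln(3.0) = 4785.2 m/s
Total dV = 2877.7 + 4785.2 = 7662.9 m/s ~ 7663 m/s

7663 m/s


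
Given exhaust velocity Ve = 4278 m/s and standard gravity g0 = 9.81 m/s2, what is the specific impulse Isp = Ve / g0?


Isp = Ve / g0 = 4278 / 9.81 = 436.1 s

436.1 s


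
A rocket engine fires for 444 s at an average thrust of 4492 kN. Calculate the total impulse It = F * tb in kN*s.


It = 4492 * 444 = 1994448 kN*s

1994448 kN*s


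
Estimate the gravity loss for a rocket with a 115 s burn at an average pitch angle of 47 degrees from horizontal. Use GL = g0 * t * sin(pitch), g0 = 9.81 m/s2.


GL = 9.81 * 115 * sin(47 deg) = 825 m/s

825 m/s


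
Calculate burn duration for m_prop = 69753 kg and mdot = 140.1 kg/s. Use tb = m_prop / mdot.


tb = 69753 / 140.1 = 497.9 s

497.9 s


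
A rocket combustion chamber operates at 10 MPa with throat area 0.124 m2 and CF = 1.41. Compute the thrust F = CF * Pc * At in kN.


F = 1.41 * 10e6 * 0.124 = 1.7484e+06 N = 1748.4 kN

1748.4 kN


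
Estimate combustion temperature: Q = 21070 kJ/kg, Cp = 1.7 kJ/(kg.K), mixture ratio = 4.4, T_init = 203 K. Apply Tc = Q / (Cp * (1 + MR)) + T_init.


Tc = 21070 / (1.7 * (1 + 4.4)) + 203 = 2498 K

2498 K


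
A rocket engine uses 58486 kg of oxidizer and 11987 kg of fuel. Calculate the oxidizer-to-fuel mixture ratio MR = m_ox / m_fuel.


MR = 58486 / 11987 = 4.88

4.88


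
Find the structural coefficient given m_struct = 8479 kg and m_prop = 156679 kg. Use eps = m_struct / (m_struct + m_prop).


eps = 8479 / (8479 + 156679) = 0.0513

0.0513


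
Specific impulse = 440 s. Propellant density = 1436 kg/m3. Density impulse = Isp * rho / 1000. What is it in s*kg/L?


rho*Isp = 440 * 1436 / 1000 = 632 s*kg/L

632 s*kg/L


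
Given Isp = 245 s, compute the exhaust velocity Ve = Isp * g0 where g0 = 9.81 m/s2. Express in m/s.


Ve = Isp * g0 = 245 * 9.81 = 2403.5 m/s

2403.5 m/s


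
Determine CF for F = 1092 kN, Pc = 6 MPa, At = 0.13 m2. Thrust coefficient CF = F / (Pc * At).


CF = 1092000 / (6e6 * 0.13) = 1.4

1.4


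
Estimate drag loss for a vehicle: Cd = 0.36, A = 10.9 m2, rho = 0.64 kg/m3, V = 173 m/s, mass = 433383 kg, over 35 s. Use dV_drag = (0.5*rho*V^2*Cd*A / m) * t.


D = 0.5 * 0.64 * 173^2 * 0.36 * 10.9 = 37581.25 N
a = 37581.25 / 433383 = 0.0867 m/s2
dV = 0.0867 * 35 = 3.0 m/s

3.0 m/s


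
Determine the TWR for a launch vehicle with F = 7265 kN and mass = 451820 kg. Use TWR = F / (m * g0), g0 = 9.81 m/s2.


TWR = 7265000 / (451820 * 9.81) = 1.64

1.64


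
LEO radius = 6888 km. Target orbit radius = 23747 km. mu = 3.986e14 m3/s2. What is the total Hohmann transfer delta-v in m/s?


V1 = sqrt(mu/r1) = 7607.15 m/s
dV1 = V1*(sqrt(2*r2/(r1+r2)) - 1) = 1864.65 m/s
V2 = sqrt(mu/r2) = 4096.98 m/s
dV2 = V2*(1 - sqrt(2*r1/(r1+r2))) = 1349.62 m/s
Total dV = 3214 m/s

3214 m/s


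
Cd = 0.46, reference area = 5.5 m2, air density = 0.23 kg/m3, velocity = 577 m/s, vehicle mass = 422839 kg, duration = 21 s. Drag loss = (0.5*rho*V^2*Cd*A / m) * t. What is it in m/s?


D = 0.5 * 0.23 * 577^2 * 0.46 * 5.5 = 96865.69 N
a = 96865.69 / 422839 = 0.2291 m/s2
dV = 0.2291 * 21 = 4.8 m/s

4.8 m/s


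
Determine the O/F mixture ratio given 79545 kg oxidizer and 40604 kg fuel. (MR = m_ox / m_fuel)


MR = 79545 / 40604 = 1.96

1.96


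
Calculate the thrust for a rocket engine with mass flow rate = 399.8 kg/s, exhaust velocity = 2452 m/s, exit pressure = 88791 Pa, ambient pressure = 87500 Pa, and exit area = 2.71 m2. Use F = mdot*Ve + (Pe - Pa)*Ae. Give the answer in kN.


F = 399.8 * 2452 + (88791 - 87500) * 2.71 = 983808.0 N = 983.8 kN

983.8 kN


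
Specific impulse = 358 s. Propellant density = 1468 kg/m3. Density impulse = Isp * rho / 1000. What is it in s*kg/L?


rho*Isp = 358 * 1468 / 1000 = 526 s*kg/L

526 s*kg/L


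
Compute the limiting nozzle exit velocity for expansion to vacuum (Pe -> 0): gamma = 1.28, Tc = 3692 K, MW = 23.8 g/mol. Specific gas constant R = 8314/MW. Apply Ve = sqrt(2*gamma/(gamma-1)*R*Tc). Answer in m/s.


R = 8314 / 23.8 = 349.33 J/(kg.K)
Ve = sqrt(2 * 1.28 / (1.28 - 1) * 349.33 * 3692) = 3434 m/s

3434 m/s


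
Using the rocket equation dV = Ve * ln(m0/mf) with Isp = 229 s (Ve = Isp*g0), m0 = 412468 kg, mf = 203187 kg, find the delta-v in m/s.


Ve = 229 * 9.81 = 2246.49 m/s
dV = 2246.49 * ln(412468/203187) = 1591 m/s

1591 m/s


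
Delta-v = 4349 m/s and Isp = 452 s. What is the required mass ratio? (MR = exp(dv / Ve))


Ve = 452 * 9.81 = 4434.12 m/s
MR = exp(4349 / 4434.12) = 2.667

2.667


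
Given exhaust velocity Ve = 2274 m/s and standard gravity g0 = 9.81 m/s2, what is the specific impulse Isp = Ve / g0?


Isp = Ve / g0 = 2274 / 9.81 = 231.8 s

231.8 s


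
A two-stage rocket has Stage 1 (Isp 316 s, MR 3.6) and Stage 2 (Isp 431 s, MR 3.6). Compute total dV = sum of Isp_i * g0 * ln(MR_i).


dV1 = 316 * 9.81 * ln(3.6) = 3970.8 m/s
dV2 = 431 * 9.81 * ln(3.6) = 5415.9 m/s
Total dV = 3970.8 + 5415.9 = 9386.7 m/s ~ 9387 m/s

9387 m/s


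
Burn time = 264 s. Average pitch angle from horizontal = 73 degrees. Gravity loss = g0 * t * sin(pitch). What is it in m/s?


GL = 9.81 * 264 * sin(73 deg) = 2477 m/s

2477 m/s


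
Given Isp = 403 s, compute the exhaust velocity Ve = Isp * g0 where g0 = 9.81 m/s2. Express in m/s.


Ve = Isp * g0 = 403 * 9.81 = 3953.4 m/s

3953.4 m/s


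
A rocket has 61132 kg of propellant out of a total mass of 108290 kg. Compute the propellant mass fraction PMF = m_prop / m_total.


PMF = 61132 / 108290 = 0.565

0.565


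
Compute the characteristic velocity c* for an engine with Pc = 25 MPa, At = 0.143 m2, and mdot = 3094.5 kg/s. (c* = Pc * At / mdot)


c* = 25e6 * 0.143 / 3094.5 = 1155 m/s

1155 m/s


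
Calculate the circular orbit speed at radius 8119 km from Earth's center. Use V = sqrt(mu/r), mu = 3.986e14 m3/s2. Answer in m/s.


V = sqrt(3.986e14 / 8119000) = 7007 m/s

7007 m/s


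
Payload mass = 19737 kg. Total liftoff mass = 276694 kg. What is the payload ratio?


PR = 19737 / 276694 = 0.0713

0.0713


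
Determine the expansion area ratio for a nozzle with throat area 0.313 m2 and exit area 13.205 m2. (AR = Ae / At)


AR = 13.205 / 0.313 = 42.2

42.2


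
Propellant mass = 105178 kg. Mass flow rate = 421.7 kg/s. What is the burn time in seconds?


tb = 105178 / 421.7 = 249.4 s

249.4 s


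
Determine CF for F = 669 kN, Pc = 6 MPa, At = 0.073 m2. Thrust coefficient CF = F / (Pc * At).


CF = 669000 / (6e6 * 0.073) = 1.53

1.53


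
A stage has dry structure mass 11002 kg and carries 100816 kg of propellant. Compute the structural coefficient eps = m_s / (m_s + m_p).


eps = 11002 / (11002 + 100816) = 0.0984

0.0984


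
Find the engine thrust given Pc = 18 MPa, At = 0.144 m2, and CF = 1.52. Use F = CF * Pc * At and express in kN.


F = 1.52 * 18e6 * 0.144 = 3.9398e+06 N = 3939.8 kN

3939.8 kN


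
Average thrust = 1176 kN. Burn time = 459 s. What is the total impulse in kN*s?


It = 1176 * 459 = 539784 kN*s

539784 kN*s


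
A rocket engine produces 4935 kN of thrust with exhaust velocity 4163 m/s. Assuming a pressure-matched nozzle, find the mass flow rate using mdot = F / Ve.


mdot = F / Ve = 4935000 / 4163 = 1185.4 kg/s

1185.4 kg/s


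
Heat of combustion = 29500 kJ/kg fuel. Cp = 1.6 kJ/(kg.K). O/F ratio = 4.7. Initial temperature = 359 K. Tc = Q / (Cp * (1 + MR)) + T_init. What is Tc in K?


Tc = 29500 / (1.6 * (1 + 4.7)) + 359 = 3594 K

3594 K


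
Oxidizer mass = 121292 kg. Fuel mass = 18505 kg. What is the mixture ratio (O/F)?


MR = 121292 / 18505 = 6.55

6.55


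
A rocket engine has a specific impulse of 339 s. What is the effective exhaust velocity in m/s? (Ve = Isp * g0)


Ve = Isp * g0 = 339 * 9.81 = 3325.6 m/s

3325.6 m/s


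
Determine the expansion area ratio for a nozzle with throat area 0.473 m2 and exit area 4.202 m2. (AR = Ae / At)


AR = 4.202 / 0.473 = 8.9

8.9


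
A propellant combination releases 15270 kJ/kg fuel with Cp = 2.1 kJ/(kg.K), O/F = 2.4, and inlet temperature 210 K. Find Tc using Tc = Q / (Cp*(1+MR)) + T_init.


Tc = 15270 / (2.1 * (1 + 2.4)) + 210 = 2349 K

2349 K


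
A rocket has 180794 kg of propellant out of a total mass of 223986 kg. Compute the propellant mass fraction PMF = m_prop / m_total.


PMF = 180794 / 223986 = 0.807

0.807


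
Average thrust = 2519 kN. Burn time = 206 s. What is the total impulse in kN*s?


It = 2519 * 206 = 518914 kN*s

518914 kN*s


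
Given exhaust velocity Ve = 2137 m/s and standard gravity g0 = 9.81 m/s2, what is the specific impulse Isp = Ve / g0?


Isp = Ve / g0 = 2137 / 9.81 = 217.8 s

217.8 s


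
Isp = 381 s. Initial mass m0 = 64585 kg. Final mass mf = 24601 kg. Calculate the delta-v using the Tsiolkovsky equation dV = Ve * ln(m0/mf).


Ve = 381 * 9.81 = 3737.61 m/s
dV = 3737.61 * ln(64585/24601) = 3608 m/s

3608 m/s


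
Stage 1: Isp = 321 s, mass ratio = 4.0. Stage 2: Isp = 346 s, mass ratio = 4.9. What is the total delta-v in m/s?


dV1 = 321 * 9.81 * ln(4.0) = 4365.5 m/s
dV2 = 346 * 9.81 * ln(4.9) = 5394.3 m/s
Total dV = 4365.5 + 5394.3 = 9759.8 m/s ~ 9760 m/s

9760 m/s


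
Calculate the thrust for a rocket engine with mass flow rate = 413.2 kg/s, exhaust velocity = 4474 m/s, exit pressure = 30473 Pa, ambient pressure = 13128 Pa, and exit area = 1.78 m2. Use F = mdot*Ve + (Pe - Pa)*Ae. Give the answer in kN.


F = 413.2 * 4474 + (30473 - 13128) * 1.78 = 1.8795e+06 N = 1879.5 kN

1879.5 kN


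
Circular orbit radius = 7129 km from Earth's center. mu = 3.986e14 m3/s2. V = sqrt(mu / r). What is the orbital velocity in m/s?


V = sqrt(3.986e14 / 7129000) = 7477 m/s

7477 m/s


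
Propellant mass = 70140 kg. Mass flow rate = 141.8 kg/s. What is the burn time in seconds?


tb = 70140 / 141.8 = 494.6 s

494.6 s


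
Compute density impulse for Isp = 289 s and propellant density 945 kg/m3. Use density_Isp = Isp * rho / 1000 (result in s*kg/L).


rho*Isp = 289 * 945 / 1000 = 273 s*kg/L

273 s*kg/L


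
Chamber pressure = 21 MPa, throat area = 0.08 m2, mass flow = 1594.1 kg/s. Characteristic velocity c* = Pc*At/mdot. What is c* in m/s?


c* = 21e6 * 0.08 / 1594.1 = 1054 m/s

1054 m/s


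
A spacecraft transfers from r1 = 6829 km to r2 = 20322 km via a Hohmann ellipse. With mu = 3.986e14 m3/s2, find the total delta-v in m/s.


V1 = sqrt(mu/r1) = 7639.94 m/s
dV1 = V1*(sqrt(2*r2/(r1+r2)) - 1) = 1707.56 m/s
V2 = sqrt(mu/r2) = 4428.79 m/s
dV2 = V2*(1 - sqrt(2*r1/(r1+r2))) = 1287.66 m/s
Total dV = 2995 m/s

2995 m/s


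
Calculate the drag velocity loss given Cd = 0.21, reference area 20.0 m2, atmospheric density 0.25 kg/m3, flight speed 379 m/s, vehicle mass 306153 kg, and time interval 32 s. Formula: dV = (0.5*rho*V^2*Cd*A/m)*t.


D = 0.5 * 0.25 * 379^2 * 0.21 * 20.0 = 75411.52 N
a = 75411.52 / 306153 = 0.2463 m/s2
dV = 0.2463 * 32 = 7.9 m/s

7.9 m/s


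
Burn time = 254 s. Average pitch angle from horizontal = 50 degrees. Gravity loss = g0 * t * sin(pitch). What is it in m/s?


GL = 9.81 * 254 * sin(50 deg) = 1909 m/s

1909 m/s


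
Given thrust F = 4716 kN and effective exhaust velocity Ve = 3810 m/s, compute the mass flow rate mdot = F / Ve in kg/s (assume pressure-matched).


mdot = F / Ve = 4716000 / 3810 = 1237.8 kg/s

1237.8 kg/s


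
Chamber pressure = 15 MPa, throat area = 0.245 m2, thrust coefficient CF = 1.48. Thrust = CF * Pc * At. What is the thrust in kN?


F = 1.48 * 15e6 * 0.245 = 5.4390e+06 N = 5439.0 kN

5439.0 kN


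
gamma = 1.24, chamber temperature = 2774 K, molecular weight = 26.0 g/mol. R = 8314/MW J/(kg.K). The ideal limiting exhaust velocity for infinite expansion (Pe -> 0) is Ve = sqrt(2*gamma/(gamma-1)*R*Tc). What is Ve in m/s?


R = 8314 / 26.0 = 319.77 J/(kg.K)
Ve = sqrt(2 * 1.24 / (1.24 - 1) * 319.77 * 2774) = 3028 m/s

3028 m/s


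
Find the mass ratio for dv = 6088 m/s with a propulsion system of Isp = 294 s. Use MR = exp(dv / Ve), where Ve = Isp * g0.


Ve = 294 * 9.81 = 2884.14 m/s
MR = exp(6088 / 2884.14) = 8.255

8.255


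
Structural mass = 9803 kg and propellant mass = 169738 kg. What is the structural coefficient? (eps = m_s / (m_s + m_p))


eps = 9803 / (9803 + 169738) = 0.0546

0.0546


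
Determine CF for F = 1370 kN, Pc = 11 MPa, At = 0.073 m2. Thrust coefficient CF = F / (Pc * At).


CF = 1370000 / (11e6 * 0.073) = 1.71

1.71


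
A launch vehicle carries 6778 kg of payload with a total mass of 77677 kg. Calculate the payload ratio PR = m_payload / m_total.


PR = 6778 / 77677 = 0.0873

0.0873


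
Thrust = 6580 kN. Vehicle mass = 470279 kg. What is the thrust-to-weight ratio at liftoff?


TWR = 6580000 / (470279 * 9.81) = 1.43

1.43


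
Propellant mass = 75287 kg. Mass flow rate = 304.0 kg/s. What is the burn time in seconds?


tb = 75287 / 304.0 = 247.7 s

247.7 s


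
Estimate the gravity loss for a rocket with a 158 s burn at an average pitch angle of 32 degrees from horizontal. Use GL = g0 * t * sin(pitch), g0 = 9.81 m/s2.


GL = 9.81 * 158 * sin(32 deg) = 821 m/s

821 m/s


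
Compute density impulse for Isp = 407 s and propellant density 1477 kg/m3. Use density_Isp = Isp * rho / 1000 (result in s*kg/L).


rho*Isp = 407 * 1477 / 1000 = 601 s*kg/L

601 s*kg/L


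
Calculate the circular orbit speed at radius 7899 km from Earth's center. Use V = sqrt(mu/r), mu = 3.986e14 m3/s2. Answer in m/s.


V = sqrt(3.986e14 / 7899000) = 7104 m/s

7104 m/s


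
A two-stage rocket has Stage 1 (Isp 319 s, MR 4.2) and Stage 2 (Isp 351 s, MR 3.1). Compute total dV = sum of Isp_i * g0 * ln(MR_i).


dV1 = 319 * 9.81 * ln(4.2) = 4490.9 m/s
dV2 = 351 * 9.81 * ln(3.1) = 3895.8 m/s
Total dV = 4490.9 + 3895.8 = 8386.7 m/s ~ 8387 m/s

8387 m/s


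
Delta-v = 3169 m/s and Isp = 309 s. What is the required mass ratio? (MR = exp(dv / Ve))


Ve = 309 * 9.81 = 3031.29 m/s
MR = exp(3169 / 3031.29) = 2.845

2.845


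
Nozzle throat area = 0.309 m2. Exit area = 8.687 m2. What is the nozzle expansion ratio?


AR = 8.687 / 0.309 = 28.1

28.1


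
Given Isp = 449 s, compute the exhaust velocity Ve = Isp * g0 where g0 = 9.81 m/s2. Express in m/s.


Ve = Isp * g0 = 449 * 9.81 = 4404.7 m/s

4404.7 m/s


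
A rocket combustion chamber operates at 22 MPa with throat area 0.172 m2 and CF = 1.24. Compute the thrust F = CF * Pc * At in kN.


F = 1.24 * 22e6 * 0.172 = 4.6922e+06 N = 4692.2 kN

4692.2 kN


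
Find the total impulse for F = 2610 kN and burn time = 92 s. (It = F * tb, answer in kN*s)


It = 2610 * 92 = 240120 kN*s

240120 kN*s


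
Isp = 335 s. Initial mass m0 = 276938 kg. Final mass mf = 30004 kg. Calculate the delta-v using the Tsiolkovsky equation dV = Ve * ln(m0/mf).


Ve = 335 * 9.81 = 3286.35 m/s
dV = 3286.35 * ln(276938/30004) = 7304 m/s

7304 m/s


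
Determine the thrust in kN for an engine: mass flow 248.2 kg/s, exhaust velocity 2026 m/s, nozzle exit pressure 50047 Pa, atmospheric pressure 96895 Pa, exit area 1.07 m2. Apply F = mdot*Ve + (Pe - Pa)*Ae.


F = 248.2 * 2026 + (50047 - 96895) * 1.07 = 452726.0 N = 452.7 kN

452.7 kN


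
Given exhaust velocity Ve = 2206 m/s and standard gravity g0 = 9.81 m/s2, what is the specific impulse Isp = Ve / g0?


Isp = Ve / g0 = 2206 / 9.81 = 224.9 s

224.9 s


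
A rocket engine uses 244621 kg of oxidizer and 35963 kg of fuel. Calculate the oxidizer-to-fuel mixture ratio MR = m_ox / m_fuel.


MR = 244621 / 35963 = 6.8

6.8


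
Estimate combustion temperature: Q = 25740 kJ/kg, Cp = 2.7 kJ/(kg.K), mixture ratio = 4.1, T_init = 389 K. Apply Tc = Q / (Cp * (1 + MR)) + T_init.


Tc = 25740 / (2.7 * (1 + 4.1)) + 389 = 2258 K

2258 K


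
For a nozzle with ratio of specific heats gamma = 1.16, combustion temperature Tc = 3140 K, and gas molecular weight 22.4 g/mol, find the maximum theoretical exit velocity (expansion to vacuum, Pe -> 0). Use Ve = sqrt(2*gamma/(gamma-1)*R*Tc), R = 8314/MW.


R = 8314 / 22.4 = 371.16 J/(kg.K)
Ve = sqrt(2 * 1.16 / (1.16 - 1) * 371.16 * 3140) = 4111 m/s

4111 m/s


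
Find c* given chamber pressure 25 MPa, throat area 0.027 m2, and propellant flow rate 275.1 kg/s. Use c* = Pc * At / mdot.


c* = 25e6 * 0.027 / 275.1 = 2454 m/s

2454 m/s


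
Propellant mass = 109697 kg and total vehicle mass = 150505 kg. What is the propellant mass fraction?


PMF = 109697 / 150505 = 0.729

0.729


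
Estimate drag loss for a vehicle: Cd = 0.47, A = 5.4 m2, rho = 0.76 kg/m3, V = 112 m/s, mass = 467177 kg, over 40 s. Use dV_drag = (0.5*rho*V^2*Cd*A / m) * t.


D = 0.5 * 0.76 * 112^2 * 0.47 * 5.4 = 12097.94 N
a = 12097.94 / 467177 = 0.0259 m/s2
dV = 0.0259 * 40 = 1.0 m/s

1.0 m/s


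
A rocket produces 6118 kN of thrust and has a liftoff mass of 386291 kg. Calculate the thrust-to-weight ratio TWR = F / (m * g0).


TWR = 6118000 / (386291 * 9.81) = 1.61

1.61


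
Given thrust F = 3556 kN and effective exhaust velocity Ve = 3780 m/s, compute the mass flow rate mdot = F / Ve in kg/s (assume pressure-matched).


mdot = F / Ve = 3556000 / 3780 = 940.7 kg/s

940.7 kg/s


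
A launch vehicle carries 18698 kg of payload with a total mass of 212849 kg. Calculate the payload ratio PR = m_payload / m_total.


PR = 18698 / 212849 = 0.0878

0.0878
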